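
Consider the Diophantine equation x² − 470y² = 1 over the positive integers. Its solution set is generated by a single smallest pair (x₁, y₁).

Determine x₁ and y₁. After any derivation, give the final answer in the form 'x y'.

1691 78

[21; 1,2,8,2,1,42] for √470; ℓ=6 ⇒ convergent index 5
a_0=21:  p_0=21·1+0=21,  q_0=21·0+1=1
a_1=1:  p_1=1·21+1=22,  q_1=1·1+0=1
…
a_3=8:  p_3=8·65+22=542,  q_3=8·3+1=25
a_4=2:  p_4=2·542+65=1149,  q_4=2·25+3=53
a_5=1:  p_5=1·1149+542=1691,  q_5=1·53+25=78
→ (1691, 78).  Check: 1691²=2859481, 470·78²=2859480, difference 1.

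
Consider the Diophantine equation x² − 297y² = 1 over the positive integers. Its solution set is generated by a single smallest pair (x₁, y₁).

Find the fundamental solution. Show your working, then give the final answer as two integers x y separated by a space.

48599 2820

√297 → a₀=17, period (4,3,1,1,2,1,1,3,4,34); ℓ=10 even so k=9
i=0: a=17 ⇒ p=17, q=1
…
i=3: a=1 ⇒ p=293, q=17
i=4: a=1 ⇒ p=517, q=30
…
i=8: a=3 ⇒ p=11357, q=659
i=9: a=4 ⇒ p=48599, q=2820
fundamental: x₁=48599, y₁=2820  (since 2361862801 − 297·7952400 = 1)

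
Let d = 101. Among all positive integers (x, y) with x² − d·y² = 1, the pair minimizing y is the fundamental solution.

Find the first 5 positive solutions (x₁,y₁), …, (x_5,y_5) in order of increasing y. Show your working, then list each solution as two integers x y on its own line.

201 20
80801 8040
32481801 3232060
13057603201 1299280080
5249124005001 522307360100

√101 → a₀=10, period (20); ℓ=1 odd so k=1
k=0  a_k=10  p_k/q_k = 10/1
k=1  a_k=20  p_k/q_k = 201/20
→ (201, 20).  Check: 201²=40401, 101·20²=40400, difference 1.
n=2: (201,20)∘(201,20) = (201·201+101·20·20, 201·20+20·201) = (80801,8040)
n=3: (80801,8040)∘(201,20) = (201·80801+101·20·8040, 201·8040+20·80801) = (32481801,3232060)
n=4: (32481801,3232060)∘(201,20) = (201·32481801+101·20·3232060, 201·3232060+20·32481801) = (13057603201,1299280080)
n=5: (13057603201,1299280080)∘(201,20) = (201·13057603201+101·20·1299280080, 201·1299280080+20·13057603201) = (5249124005001,522307360100)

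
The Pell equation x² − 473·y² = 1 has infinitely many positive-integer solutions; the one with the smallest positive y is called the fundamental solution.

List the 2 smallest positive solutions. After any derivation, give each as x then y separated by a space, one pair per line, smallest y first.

87 4
15137 696

√473 → a₀=21, period (1,2,1,42); ℓ=4 even so k=3
a_0=21:  p_0=21·1+0=21,  q_0=21·0+1=1
…
a_2=2:  p_2=2·22+21=65,  q_2=2·1+1=3
a_3=1:  p_3=1·65+22=87,  q_3=1·3+1=4
fundamental: x₁=87, y₁=4  (since 7569 − 473·16 = 1)
(87+4√473)^2 = 15137 + 696√473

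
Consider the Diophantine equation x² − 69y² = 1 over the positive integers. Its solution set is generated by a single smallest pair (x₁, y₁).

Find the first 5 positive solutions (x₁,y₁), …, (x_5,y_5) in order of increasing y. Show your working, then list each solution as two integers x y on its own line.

7775 936
120901249 14554800
1880014414175 226327139064
29234224019520001 3519386997890400
454592181623521601375 54726467590868580936

√69 → a₀=8, period (3,3,1,4,1,3,3,16); ℓ=8 even so k=7
i=0: a=8 ⇒ p=8, q=1
i=1: a=3 ⇒ p=25, q=3
…
i=4: a=4 ⇒ p=515, q=62
…
i=6: a=3 ⇒ p=2384, q=287
i=7: a=3 ⇒ p=7775, q=936
(x₁, y₁) = (7775, 936);  7775² − 69·936² = 1 ✓
k=2:  x_2 = 7775·7775+69·936·936 = 120901249,  y_2 = 7775·936+936·7775 = 14554800
k=3:  x_3 = 7775·120901249+69·936·14554800 = 1880014414175,  y_3 = 7775·14554800+936·120901249 = 226327139064
k=4:  x_4 = 7775·1880014414175+69·936·226327139064 = 29234224019520001,  y_4 = 7775·226327139064+936·1880014414175 = 3519386997890400
k=5:  x_5 = 7775·29234224019520001+69·936·3519386997890400 = 454592181623521601375,  y_5 = 7775·3519386997890400+936·29234224019520001 = 54726467590868580936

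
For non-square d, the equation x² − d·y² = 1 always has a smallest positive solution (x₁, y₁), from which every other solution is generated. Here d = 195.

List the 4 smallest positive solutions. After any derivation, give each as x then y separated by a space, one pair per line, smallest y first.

[13; 1,26] for √195; ℓ=2 ⇒ convergent index 1
k=0  a_k=13  p_k/q_k = 13/1
k=1  a_k=1  p_k/q_k = 14/1
fundamental: x₁=14, y₁=1  (since 196 − 195·1 = 1)
k=2:  x_2 = 14·14+195·1·1 = 391,  y_2 = 14·1+1·14 = 28
k=3:  x_3 = 14·391+195·1·28 = 10934,  y_3 = 14·28+1·391 = 783
k=4:  x_4 = 14·10934+195·1·783 = 305761,  y_4 = 14·783+1·10934 = 21896

14 1
391 28
10934 783
305761 21896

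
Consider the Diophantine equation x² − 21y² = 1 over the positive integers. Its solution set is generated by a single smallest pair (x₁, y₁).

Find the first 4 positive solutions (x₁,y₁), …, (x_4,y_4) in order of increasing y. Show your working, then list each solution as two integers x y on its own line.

55 12
6049 1320
665335 145188
73180801 15969360

[4; 1,1,2,1,1,8] for √21; ℓ=6 ⇒ convergent index 5
i=0: a=4 ⇒ p=4, q=1
i=1: a=1 ⇒ p=5, q=1
…
i=4: a=1 ⇒ p=32, q=7
i=5: a=1 ⇒ p=55, q=12
fundamental: x₁=55, y₁=12  (since 3025 − 21·144 = 1)
n=2: (55,12)∘(55,12) = (55·55+21·12·12, 55·12+12·55) = (6049,1320)
n=3: (6049,1320)∘(55,12) = (55·6049+21·12·1320, 55·1320+12·6049) = (665335,145188)
n=4: (665335,145188)∘(55,12) = (55·665335+21·12·145188, 55·145188+12·665335) = (73180801,15969360)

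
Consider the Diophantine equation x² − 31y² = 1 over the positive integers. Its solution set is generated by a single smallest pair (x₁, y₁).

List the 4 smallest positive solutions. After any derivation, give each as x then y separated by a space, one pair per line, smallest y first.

√31 → a₀=5, period (1,1,3,5,3,1,1,10); ℓ=8 even so k=7
k=0  a_k=5  p_k/q_k = 5/1
k=1  a_k=1  p_k/q_k = 6/1
…
k=3  a_k=3  p_k/q_k = 39/7
k=4  a_k=5  p_k/q_k = 206/37
k=5  a_k=3  p_k/q_k = 657/118
k=6  a_k=1  p_k/q_k = 863/155
k=7  a_k=1  p_k/q_k = 1520/273
fundamental: x₁=1520, y₁=273  (since 2310400 − 31·74529 = 1)
(x_2, y_2) = (1520·1520 + 31·273·273, 1520·273 + 273·1520) = (4620799, 829920)
(x_3, y_3) = (1520·4620799 + 31·273·829920, 1520·829920 + 273·4620799) = (14047227440, 2522956527)
(x_4, y_4) = (1520·14047227440 + 31·273·2522956527, 1520·2522956527 + 273·14047227440) = (42703566796801, 7669787012160)

1520 273
4620799 829920
14047227440 2522956527
42703566796801 7669787012160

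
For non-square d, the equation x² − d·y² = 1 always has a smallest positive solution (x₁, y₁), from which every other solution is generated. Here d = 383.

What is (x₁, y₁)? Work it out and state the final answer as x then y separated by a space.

18768 959

√383 → a₀=19, period (1,1,3,19,3,1,1,38); ℓ=8 even so k=7
a_0=19:  p_0=19·1+0=19,  q_0=19·0+1=1
a_1=1:  p_1=1·19+1=20,  q_1=1·1+0=1
a_2=1:  p_2=1·20+19=39,  q_2=1·1+1=2
a_3=3:  p_3=3·39+20=137,  q_3=3·2+1=7
…
a_6=1:  p_6=1·8063+2642=10705,  q_6=1·412+135=547
a_7=1:  p_7=1·10705+8063=18768,  q_7=1·547+412=959
fundamental: x₁=18768, y₁=959  (since 352237824 − 383·919681 = 1)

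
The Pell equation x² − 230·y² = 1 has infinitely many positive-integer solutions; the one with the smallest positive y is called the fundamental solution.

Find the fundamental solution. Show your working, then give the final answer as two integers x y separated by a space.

√230 → a₀=15, period (6,30); ℓ=2 even so k=1
k=0  a_k=15  p_k/q_k = 15/1
k=1  a_k=6  p_k/q_k = 91/6
→ (91, 6).  Check: 91²=8281, 230·6²=8280, difference 1.

91 6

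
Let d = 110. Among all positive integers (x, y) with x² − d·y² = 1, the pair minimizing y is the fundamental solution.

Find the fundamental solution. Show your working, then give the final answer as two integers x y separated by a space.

√110 = [10; 2,20, …], period ℓ=2 (even) → k=1
a_0=10:  p_0=10·1+0=10,  q_0=10·0+1=1
a_1=2:  p_1=2·10+1=21,  q_1=2·1+0=2
→ (21, 2).  Check: 21²=441, 110·2²=440, difference 1.

21 2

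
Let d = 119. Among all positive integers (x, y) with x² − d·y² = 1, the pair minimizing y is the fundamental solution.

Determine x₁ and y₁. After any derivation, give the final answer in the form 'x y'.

d=119: √d = [10; 1,9,1,20] (ℓ=4, even), read p_3/q_3
a_0=10:  p_0=10·1+0=10,  q_0=10·0+1=1
…
a_2=9:  p_2=9·11+10=109,  q_2=9·1+1=10
a_3=1:  p_3=1·109+11=120,  q_3=1·10+1=11
(x₁, y₁) = (120, 11);  120² − 119·11² = 1 ✓

120 11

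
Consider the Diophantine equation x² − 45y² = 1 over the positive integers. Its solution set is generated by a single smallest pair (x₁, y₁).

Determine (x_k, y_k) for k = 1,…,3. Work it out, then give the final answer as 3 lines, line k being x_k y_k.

161 24
51841 7728
16692641 2488392

[6; 1,2,2,2,1,12] for √45; ℓ=6 ⇒ convergent index 5
a_0=6:  p_0=6·1+0=6,  q_0=6·0+1=1
a_1=1:  p_1=1·6+1=7,  q_1=1·1+0=1
…
a_3=2:  p_3=2·20+7=47,  q_3=2·3+1=7
a_4=2:  p_4=2·47+20=114,  q_4=2·7+3=17
a_5=1:  p_5=1·114+47=161,  q_5=1·17+7=24
fundamental: x₁=161, y₁=24  (since 25921 − 45·576 = 1)
(x_2, y_2) = (161·161 + 45·24·24, 161·24 + 24·161) = (51841, 7728)
(x_3, y_3) = (161·51841 + 45·24·7728, 161·7728 + 24·51841) = (16692641, 2488392)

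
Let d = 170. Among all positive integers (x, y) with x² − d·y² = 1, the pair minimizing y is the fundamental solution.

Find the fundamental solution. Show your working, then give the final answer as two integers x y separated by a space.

d=170: √d = [13; 26] (ℓ=1, odd), read p_1/q_1
a_0=13:  p_0=13·1+0=13,  q_0=13·0+1=1
a_1=26:  p_1=26·13+1=339,  q_1=26·1+0=26
fundamental: x₁=339, y₁=26  (since 114921 − 170·676 = 1)

339 26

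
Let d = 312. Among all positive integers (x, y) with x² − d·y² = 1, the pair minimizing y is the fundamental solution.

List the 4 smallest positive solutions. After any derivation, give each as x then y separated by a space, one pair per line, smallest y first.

53 3
5617 318
595349 33705
63101377 3572412

d=312: √d = [17; 1,1,1,34] (ℓ=4, even), read p_3/q_3
a_0=17:  p_0=17·1+0=17,  q_0=17·0+1=1
a_1=1:  p_1=1·17+1=18,  q_1=1·1+0=1
a_2=1:  p_2=1·18+17=35,  q_2=1·1+1=2
a_3=1:  p_3=1·35+18=53,  q_3=1·2+1=3
→ (53, 3).  Check: 53²=2809, 312·3²=2808, difference 1.
(x_2, y_2) = (53·53 + 312·3·3, 53·3 + 3·53) = (5617, 318)
(x_3, y_3) = (53·5617 + 312·3·318, 53·318 + 3·5617) = (595349, 33705)
(x_4, y_4) = (53·595349 + 312·3·33705, 53·33705 + 3·595349) = (63101377, 3572412)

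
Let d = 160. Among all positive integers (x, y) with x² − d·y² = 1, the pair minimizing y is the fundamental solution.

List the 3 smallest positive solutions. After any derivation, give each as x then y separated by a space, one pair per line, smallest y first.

d=160: √d = [12; 1,1,1,5,1,1,1,24] (ℓ=8, even), read p_7/q_7
a_0=12:  p_0=12·1+0=12,  q_0=12·0+1=1
…
a_2=1:  p_2=1·13+12=25,  q_2=1·1+1=2
a_3=1:  p_3=1·25+13=38,  q_3=1·2+1=3
…
a_5=1:  p_5=1·215+38=253,  q_5=1·17+3=20
a_6=1:  p_6=1·253+215=468,  q_6=1·20+17=37
a_7=1:  p_7=1·468+253=721,  q_7=1·37+20=57
fundamental: x₁=721, y₁=57  (since 519841 − 160·3249 = 1)
(721+57√160)^2 = 1039681 + 82194√160
(721+57√160)^3 = 1499219281 + 118523691√160

721 57
1039681 82194
1499219281 118523691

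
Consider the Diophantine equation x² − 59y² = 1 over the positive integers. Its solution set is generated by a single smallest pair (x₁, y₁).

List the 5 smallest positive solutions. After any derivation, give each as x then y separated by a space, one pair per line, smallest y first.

530 69
561799 73140
595506410 77528331
631236232801 82179957720
669109811262650 87110677654869

√59 → a₀=7, period (1,2,7,2,1,14); ℓ=6 even so k=5
step 0: (7, 1)  from 7·(1,0) + (0,1)
…
step 2: (23, 3)  from 2·(8,1) + (7,1)
…
step 4: (361, 47)  from 2·(169,22) + (23,3)
step 5: (530, 69)  from 1·(361,47) + (169,22)
fundamental: x₁=530, y₁=69  (since 280900 − 59·4761 = 1)
(530+69√59)^2 = 561799 + 73140√59
(530+69√59)^3 = 595506410 + 77528331√59
(530+69√59)^4 = 631236232801 + 82179957720√59
(530+69√59)^5 = 669109811262650 + 87110677654869√59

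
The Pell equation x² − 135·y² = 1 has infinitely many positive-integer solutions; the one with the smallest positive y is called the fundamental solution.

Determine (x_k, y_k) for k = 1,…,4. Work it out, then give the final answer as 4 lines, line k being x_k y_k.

244 21
119071 10248
58106404 5001003
28355806081 2440479216

[11; 1,1,1,1,1,1,1,22] for √135; ℓ=8 ⇒ convergent index 7
k=0  a_k=11  p_k/q_k = 11/1
k=1  a_k=1  p_k/q_k = 12/1
…
k=3  a_k=1  p_k/q_k = 35/3
k=4  a_k=1  p_k/q_k = 58/5
k=5  a_k=1  p_k/q_k = 93/8
k=6  a_k=1  p_k/q_k = 151/13
k=7  a_k=1  p_k/q_k = 244/21
(x₁, y₁) = (244, 21);  244² − 135·21² = 1 ✓
n=2: (244,21)∘(244,21) = (244·244+135·21·21, 244·21+21·244) = (119071,10248)
n=3: (119071,10248)∘(244,21) = (244·119071+135·21·10248, 244·10248+21·119071) = (58106404,5001003)
n=4: (58106404,5001003)∘(244,21) = (244·58106404+135·21·5001003, 244·5001003+21·58106404) = (28355806081,2440479216)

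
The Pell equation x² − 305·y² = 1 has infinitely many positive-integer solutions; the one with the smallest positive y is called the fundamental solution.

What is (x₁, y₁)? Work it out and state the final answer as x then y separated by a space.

489 28

√305 = [17; 2,6,2,34, …], period ℓ=4 (even) → k=3
a_0=17:  p_0=17·1+0=17,  q_0=17·0+1=1
a_1=2:  p_1=2·17+1=35,  q_1=2·1+0=2
a_2=6:  p_2=6·35+17=227,  q_2=6·2+1=13
a_3=2:  p_3=2·227+35=489,  q_3=2·13+2=28
(x₁, y₁) = (489, 28);  489² − 305·28² = 1 ✓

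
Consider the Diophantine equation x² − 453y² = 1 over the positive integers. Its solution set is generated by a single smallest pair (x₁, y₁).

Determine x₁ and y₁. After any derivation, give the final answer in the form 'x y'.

√453 → a₀=21, period (3,1,1,10,14,10,1,1,3,42); ℓ=10 even so k=9
step 0: (21, 1)  from 21·(1,0) + (0,1)
…
step 8: (469329, 22051)  from 1·(245764,11547) + (223565,10504)
step 9: (1653751, 77700)  from 3·(469329,22051) + (245764,11547)
→ (1653751, 77700).  Check: 1653751²=2734892370001, 453·77700²=2734892370000, difference 1.

1653751 77700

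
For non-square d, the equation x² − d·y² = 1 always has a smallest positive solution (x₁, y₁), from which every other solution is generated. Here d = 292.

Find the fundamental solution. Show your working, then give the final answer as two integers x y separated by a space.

[17; 11,2,1,3,8,3,1,2,11,34] for √292; ℓ=10 ⇒ convergent index 9
i=0: a=17 ⇒ p=17, q=1
…
i=3: a=1 ⇒ p=581, q=34
i=4: a=3 ⇒ p=2136, q=125
…
i=6: a=3 ⇒ p=55143, q=3227
i=7: a=1 ⇒ p=72812, q=4261
i=8: a=2 ⇒ p=200767, q=11749
i=9: a=11 ⇒ p=2281249, q=133500
fundamental: x₁=2281249, y₁=133500  (since 5204097000001 − 292·17822250000 = 1)

2281249 133500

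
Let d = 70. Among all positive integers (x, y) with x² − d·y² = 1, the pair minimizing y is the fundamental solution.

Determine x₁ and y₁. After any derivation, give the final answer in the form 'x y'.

251 30

d=70: √d = [8; 2,1,2,1,2,16] (ℓ=6, even), read p_5/q_5
k=0  a_k=8  p_k/q_k = 8/1
…
k=4  a_k=1  p_k/q_k = 92/11
k=5  a_k=2  p_k/q_k = 251/30
→ (251, 30).  Check: 251²=63001, 70·30²=63000, difference 1.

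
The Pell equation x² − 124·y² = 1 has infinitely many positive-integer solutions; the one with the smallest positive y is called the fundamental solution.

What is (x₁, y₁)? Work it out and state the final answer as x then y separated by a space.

√124 → a₀=11, period (7,2,1,1,1,…,2,7,22); ℓ=16 even so k=15
i=0: a=11 ⇒ p=11, q=1
i=1: a=7 ⇒ p=78, q=7
i=2: a=2 ⇒ p=167, q=15
…
i=4: a=1 ⇒ p=412, q=37
…
i=6: a=3 ⇒ p=2383, q=214
…
i=9: a=1 ⇒ p=17583, q=1579
i=10: a=3 ⇒ p=67292, q=6043
…
i=14: a=2 ⇒ p=626251, q=56239
i=15: a=7 ⇒ p=4620799, q=414960
(x₁, y₁) = (4620799, 414960);  4620799² − 124·414960² = 1 ✓

4620799 414960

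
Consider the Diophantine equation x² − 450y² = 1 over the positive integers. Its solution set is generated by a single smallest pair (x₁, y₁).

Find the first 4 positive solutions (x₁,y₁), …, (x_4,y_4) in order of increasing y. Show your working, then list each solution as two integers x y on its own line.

19601 924
768398401 36222648
30122754096401 1420000245972
1180872205318713601 55666849606371696

√450 = [21; 4,1,2,4,2,1,4,42, …], period ℓ=8 (even) → k=7
i=0: a=21 ⇒ p=21, q=1
i=1: a=4 ⇒ p=85, q=4
i=2: a=1 ⇒ p=106, q=5
i=3: a=2 ⇒ p=297, q=14
…
i=5: a=2 ⇒ p=2885, q=136
i=6: a=1 ⇒ p=4179, q=197
i=7: a=4 ⇒ p=19601, q=924
(x₁, y₁) = (19601, 924);  19601² − 450·924² = 1 ✓
n=2: (19601,924)∘(19601,924) = (19601·19601+450·924·924, 19601·924+924·19601) = (768398401,36222648)
n=3: (768398401,36222648)∘(19601,924) = (19601·768398401+450·924·36222648, 19601·36222648+924·768398401) = (30122754096401,1420000245972)
n=4: (30122754096401,1420000245972)∘(19601,924) = (19601·30122754096401+450·924·1420000245972, 19601·1420000245972+924·30122754096401) = (1180872205318713601,55666849606371696)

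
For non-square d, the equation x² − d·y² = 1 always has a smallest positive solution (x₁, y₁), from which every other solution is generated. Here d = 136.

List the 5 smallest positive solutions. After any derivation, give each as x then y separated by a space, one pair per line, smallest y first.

35 3
2449 210
171395 14697
11995201 1028580
839492675 71985903

[11; 1,1,1,22] for √136; ℓ=4 ⇒ convergent index 3
k=0  a_k=11  p_k/q_k = 11/1
…
k=2  a_k=1  p_k/q_k = 23/2
k=3  a_k=1  p_k/q_k = 35/3
(x₁, y₁) = (35, 3);  35² − 136·3² = 1 ✓
(35+3√136)^2 = 2449 + 210√136
(35+3√136)^3 = 171395 + 14697√136
(35+3√136)^4 = 11995201 + 1028580√136
(35+3√136)^5 = 839492675 + 71985903√136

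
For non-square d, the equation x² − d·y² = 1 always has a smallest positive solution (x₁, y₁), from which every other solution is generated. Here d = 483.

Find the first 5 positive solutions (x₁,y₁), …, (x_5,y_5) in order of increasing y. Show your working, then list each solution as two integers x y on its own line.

d=483: √d = [21; 1,42] (ℓ=2, even), read p_1/q_1
step 0: (21, 1)  from 21·(1,0) + (0,1)
step 1: (22, 1)  from 1·(21,1) + (1,0)
→ (22, 1).  Check: 22²=484, 483·1²=483, difference 1.
(x_2, y_2) = (22·22 + 483·1·1, 22·1 + 1·22) = (967, 44)
(x_3, y_3) = (22·967 + 483·1·44, 22·44 + 1·967) = (42526, 1935)
(x_4, y_4) = (22·42526 + 483·1·1935, 22·1935 + 1·42526) = (1870177, 85096)
(x_5, y_5) = (22·1870177 + 483·1·85096, 22·85096 + 1·1870177) = (82245262, 3742289)

22 1
967 44
42526 1935
1870177 85096
82245262 3742289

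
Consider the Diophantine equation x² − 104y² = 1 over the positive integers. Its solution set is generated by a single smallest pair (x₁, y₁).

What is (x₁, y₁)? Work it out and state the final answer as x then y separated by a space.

51 5

[10; 5,20] for √104; ℓ=2 ⇒ convergent index 1
i=0: a=10 ⇒ p=10, q=1
i=1: a=5 ⇒ p=51, q=5
fundamental: x₁=51, y₁=5  (since 2601 − 104·25 = 1)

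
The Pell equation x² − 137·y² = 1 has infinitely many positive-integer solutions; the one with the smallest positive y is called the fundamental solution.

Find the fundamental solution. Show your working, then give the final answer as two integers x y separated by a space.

6083073 519712

√137 → a₀=11, period (1,2,2,1,1,2,2,1,22); ℓ=9 odd so k=17
i=0: a=11 ⇒ p=11, q=1
i=1: a=1 ⇒ p=12, q=1
i=2: a=2 ⇒ p=35, q=3
i=3: a=2 ⇒ p=82, q=7
i=4: a=1 ⇒ p=117, q=10
i=5: a=1 ⇒ p=199, q=17
i=6: a=2 ⇒ p=515, q=44
i=7: a=2 ⇒ p=1229, q=105
i=8: a=1 ⇒ p=1744, q=149
…
i=10: a=1 ⇒ p=41341, q=3532
…
i=12: a=2 ⇒ p=285899, q=24426
i=13: a=1 ⇒ p=408178, q=34873
…
i=15: a=2 ⇒ p=1796332, q=153471
i=16: a=2 ⇒ p=4286741, q=366241
i=17: a=1 ⇒ p=6083073, q=519712
fundamental: x₁=6083073, y₁=519712  (since 37003777123329 − 137·270100562944 = 1)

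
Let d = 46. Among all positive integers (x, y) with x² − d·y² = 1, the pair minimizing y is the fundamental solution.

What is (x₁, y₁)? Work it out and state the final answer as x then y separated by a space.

d=46: √d = [6; 1,3,1,1,2,6,2,1,1,3,1,12] (ℓ=12, even), read p_11/q_11
a_0=6:  p_0=6·1+0=6,  q_0=6·0+1=1
a_1=1:  p_1=1·6+1=7,  q_1=1·1+0=1
…
a_6=6:  p_6=6·156+61=997,  q_6=6·23+9=147
a_7=2:  p_7=2·997+156=2150,  q_7=2·147+23=317
…
a_10=3:  p_10=3·5297+3147=19038,  q_10=3·781+464=2807
a_11=1:  p_11=1·19038+5297=24335,  q_11=1·2807+781=3588
→ (24335, 3588).  Check: 24335²=592192225, 46·3588²=592192224, difference 1.

24335 3588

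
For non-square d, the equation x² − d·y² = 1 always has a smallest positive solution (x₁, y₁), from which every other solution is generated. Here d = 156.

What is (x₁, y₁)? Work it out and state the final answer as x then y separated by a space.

√156 → a₀=12, period (2,24); ℓ=2 even so k=1
a_0=12:  p_0=12·1+0=12,  q_0=12·0+1=1
a_1=2:  p_1=2·12+1=25,  q_1=2·1+0=2
→ (25, 2).  Check: 25²=625, 156·2²=624, difference 1.

25 2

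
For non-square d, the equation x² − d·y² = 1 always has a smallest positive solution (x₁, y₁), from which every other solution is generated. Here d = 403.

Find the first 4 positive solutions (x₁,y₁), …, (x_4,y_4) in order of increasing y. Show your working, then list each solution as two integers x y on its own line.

√403 = [20; 13,2,1,3,1,3,1,2,13,40, …], period ℓ=10 (even) → k=9
k=0  a_k=20  p_k/q_k = 20/1
…
k=2  a_k=2  p_k/q_k = 542/27
k=3  a_k=1  p_k/q_k = 803/40
k=4  a_k=3  p_k/q_k = 2951/147
…
k=6  a_k=3  p_k/q_k = 14213/708
…
k=8  a_k=2  p_k/q_k = 50147/2498
k=9  a_k=13  p_k/q_k = 669878/33369
(x₁, y₁) = (669878, 33369);  669878² − 403·33369² = 1 ✓
(669878+33369√403)^2 = 897473069767 + 44706317964√403
(669878+33369√403)^3 = 1202394930058086974 + 59895557730143415√403
(669878+33369√403)^4 = 1610915821914004898868577 + 80245432842261314788776√403

669878 33369
897473069767 44706317964
1202394930058086974 59895557730143415
1610915821914004898868577 80245432842261314788776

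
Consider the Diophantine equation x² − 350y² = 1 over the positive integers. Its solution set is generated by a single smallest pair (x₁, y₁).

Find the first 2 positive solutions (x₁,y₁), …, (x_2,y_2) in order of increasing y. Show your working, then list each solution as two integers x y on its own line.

[18; 1,2,2,2,1,36] for √350; ℓ=6 ⇒ convergent index 5
step 0: (18, 1)  from 18·(1,0) + (0,1)
…
step 3: (131, 7)  from 2·(56,3) + (19,1)
step 4: (318, 17)  from 2·(131,7) + (56,3)
step 5: (449, 24)  from 1·(318,17) + (131,7)
(x₁, y₁) = (449, 24);  449² − 350·24² = 1 ✓
(x_2, y_2) = (449·449 + 350·24·24, 449·24 + 24·449) = (403201, 21552)

449 24
403201 21552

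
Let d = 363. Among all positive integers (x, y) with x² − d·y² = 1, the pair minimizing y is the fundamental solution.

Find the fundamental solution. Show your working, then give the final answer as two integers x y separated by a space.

362 19

[19; 19,38] for √363; ℓ=2 ⇒ convergent index 1
k=0  a_k=19  p_k/q_k = 19/1
k=1  a_k=19  p_k/q_k = 362/19
fundamental: x₁=362, y₁=19  (since 131044 − 363·361 = 1)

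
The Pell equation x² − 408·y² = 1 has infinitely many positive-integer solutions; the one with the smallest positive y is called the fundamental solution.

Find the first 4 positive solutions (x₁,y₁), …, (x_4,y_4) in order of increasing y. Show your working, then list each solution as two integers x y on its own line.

√408 = [20; 5,40, …], period ℓ=2 (even) → k=1
a_0=20:  p_0=20·1+0=20,  q_0=20·0+1=1
a_1=5:  p_1=5·20+1=101,  q_1=5·1+0=5
(x₁, y₁) = (101, 5);  101² − 408·5² = 1 ✓
n=2: (101,5)∘(101,5) = (101·101+408·5·5, 101·5+5·101) = (20401,1010)
n=3: (20401,1010)∘(101,5) = (101·20401+408·5·1010, 101·1010+5·20401) = (4120901,204015)
n=4: (4120901,204015)∘(101,5) = (101·4120901+408·5·204015, 101·204015+5·4120901) = (832401601,41210020)

101 5
20401 1010
4120901 204015
832401601 41210020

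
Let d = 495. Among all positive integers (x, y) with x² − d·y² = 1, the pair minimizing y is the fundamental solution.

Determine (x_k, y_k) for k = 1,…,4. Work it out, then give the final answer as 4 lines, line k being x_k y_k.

89 4
15841 712
2819609 126732
501874561 22557584

√495 → a₀=22, period (4,44); ℓ=2 even so k=1
k=0  a_k=22  p_k/q_k = 22/1
k=1  a_k=4  p_k/q_k = 89/4
→ (89, 4).  Check: 89²=7921, 495·4²=7920, difference 1.
(x_2, y_2) = (89·89 + 495·4·4, 89·4 + 4·89) = (15841, 712)
(x_3, y_3) = (89·15841 + 495·4·712, 89·712 + 4·15841) = (2819609, 126732)
(x_4, y_4) = (89·2819609 + 495·4·126732, 89·126732 + 4·2819609) = (501874561, 22557584)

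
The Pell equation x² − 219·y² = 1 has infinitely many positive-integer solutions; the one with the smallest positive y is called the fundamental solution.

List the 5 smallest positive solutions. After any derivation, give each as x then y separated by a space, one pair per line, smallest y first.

74 5
10951 740
1620674 109515
239848801 16207480
35496001874 2398597525

√219 → a₀=14, period (1,3,1,28); ℓ=4 even so k=3
k=0  a_k=14  p_k/q_k = 14/1
k=1  a_k=1  p_k/q_k = 15/1
k=2  a_k=3  p_k/q_k = 59/4
k=3  a_k=1  p_k/q_k = 74/5
fundamental: x₁=74, y₁=5  (since 5476 − 219·25 = 1)
n=2: (74,5)∘(74,5) = (74·74+219·5·5, 74·5+5·74) = (10951,740)
n=3: (10951,740)∘(74,5) = (74·10951+219·5·740, 74·740+5·10951) = (1620674,109515)
n=4: (1620674,109515)∘(74,5) = (74·1620674+219·5·109515, 74·109515+5·1620674) = (239848801,16207480)
n=5: (239848801,16207480)∘(74,5) = (74·239848801+219·5·16207480, 74·16207480+5·239848801) = (35496001874,2398597525)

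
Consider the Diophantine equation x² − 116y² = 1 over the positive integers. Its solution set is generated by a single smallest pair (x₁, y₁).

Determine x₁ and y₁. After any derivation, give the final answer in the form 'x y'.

9801 910

√116 → a₀=10, period (1,3,2,1,4,1,2,3,1,20); ℓ=10 even so k=9
a_0=10:  p_0=10·1+0=10,  q_0=10·0+1=1
…
a_3=2:  p_3=2·43+11=97,  q_3=2·4+1=9
a_4=1:  p_4=1·97+43=140,  q_4=1·9+4=13
a_5=4:  p_5=4·140+97=657,  q_5=4·13+9=61
a_6=1:  p_6=1·657+140=797,  q_6=1·61+13=74
…
a_8=3:  p_8=3·2251+797=7550,  q_8=3·209+74=701
a_9=1:  p_9=1·7550+2251=9801,  q_9=1·701+209=910
fundamental: x₁=9801, y₁=910  (since 96059601 − 116·828100 = 1)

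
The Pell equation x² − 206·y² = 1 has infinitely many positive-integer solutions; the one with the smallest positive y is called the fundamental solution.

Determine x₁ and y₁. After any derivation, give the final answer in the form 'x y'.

59535 4148

[14; 2,1,5,14,5,1,2,28] for √206; ℓ=8 ⇒ convergent index 7
k=0  a_k=14  p_k/q_k = 14/1
…
k=2  a_k=1  p_k/q_k = 43/3
k=3  a_k=5  p_k/q_k = 244/17
k=4  a_k=14  p_k/q_k = 3459/241
…
k=6  a_k=1  p_k/q_k = 20998/1463
k=7  a_k=2  p_k/q_k = 59535/4148
→ (59535, 4148).  Check: 59535²=3544416225, 206·4148²=3544416224, difference 1.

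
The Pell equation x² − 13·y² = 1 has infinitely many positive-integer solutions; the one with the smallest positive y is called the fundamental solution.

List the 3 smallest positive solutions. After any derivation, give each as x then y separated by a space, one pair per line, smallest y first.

649 180
842401 233640
1093435849 303264540

√13 = [3; 1,1,1,1,6, …], period ℓ=5 (odd) → k=9
i=0: a=3 ⇒ p=3, q=1
i=1: a=1 ⇒ p=4, q=1
i=2: a=1 ⇒ p=7, q=2
i=3: a=1 ⇒ p=11, q=3
i=4: a=1 ⇒ p=18, q=5
…
i=6: a=1 ⇒ p=137, q=38
i=7: a=1 ⇒ p=256, q=71
i=8: a=1 ⇒ p=393, q=109
i=9: a=1 ⇒ p=649, q=180
→ (649, 180).  Check: 649²=421201, 13·180²=421200, difference 1.
k=2:  x_2 = 649·649+13·180·180 = 842401,  y_2 = 649·180+180·649 = 233640
k=3:  x_3 = 649·842401+13·180·233640 = 1093435849,  y_3 = 649·233640+180·842401 = 303264540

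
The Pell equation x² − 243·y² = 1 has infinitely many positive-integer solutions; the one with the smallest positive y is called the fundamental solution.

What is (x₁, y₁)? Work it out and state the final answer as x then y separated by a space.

[15; 1,1,2,3,15,3,2,1,1,30] for √243; ℓ=10 ⇒ convergent index 9
i=0: a=15 ⇒ p=15, q=1
…
i=6: a=3 ⇒ p=12424, q=797
…
i=8: a=1 ⇒ p=41325, q=2651
i=9: a=1 ⇒ p=70226, q=4505
→ (70226, 4505).  Check: 70226²=4931691076, 243·4505²=4931691075, difference 1.

70226 4505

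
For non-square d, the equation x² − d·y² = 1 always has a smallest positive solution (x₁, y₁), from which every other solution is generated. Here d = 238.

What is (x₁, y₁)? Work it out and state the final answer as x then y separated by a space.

11663 756

[15; 2,2,1,14,1,2,2,30] for √238; ℓ=8 ⇒ convergent index 7
i=0: a=15 ⇒ p=15, q=1
i=1: a=2 ⇒ p=31, q=2
i=2: a=2 ⇒ p=77, q=5
i=3: a=1 ⇒ p=108, q=7
…
i=5: a=1 ⇒ p=1697, q=110
i=6: a=2 ⇒ p=4983, q=323
i=7: a=2 ⇒ p=11663, q=756
fundamental: x₁=11663, y₁=756  (since 136025569 − 238·571536 = 1)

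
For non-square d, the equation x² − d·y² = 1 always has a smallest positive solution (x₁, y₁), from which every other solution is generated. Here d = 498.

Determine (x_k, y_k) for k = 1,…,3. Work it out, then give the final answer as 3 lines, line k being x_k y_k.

d=498: √d = [22; 3,6,22,6,3,44] (ℓ=6, even), read p_5/q_5
step 0: (22, 1)  from 22·(1,0) + (0,1)
step 1: (67, 3)  from 3·(22,1) + (1,0)
…
step 4: (56794, 2545)  from 6·(9395,421) + (424,19)
step 5: (179777, 8056)  from 3·(56794,2545) + (9395,421)
→ (179777, 8056).  Check: 179777²=32319769729, 498·8056²=32319769728, difference 1.
(x_2, y_2) = (179777·179777 + 498·8056·8056, 179777·8056 + 8056·179777) = (64639539457, 2896567024)
(x_3, y_3) = (179777·64639539457 + 498·8056·2896567024, 179777·2896567024 + 8056·64639539457) = (23241404969742401, 1041472259739240)

179777 8056
64639539457 2896567024
23241404969742401 1041472259739240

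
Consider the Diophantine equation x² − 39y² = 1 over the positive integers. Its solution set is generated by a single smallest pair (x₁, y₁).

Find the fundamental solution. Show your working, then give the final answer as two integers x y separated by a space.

25 4

√39 = [6; 4,12, …], period ℓ=2 (even) → k=1
k=0  a_k=6  p_k/q_k = 6/1
k=1  a_k=4  p_k/q_k = 25/4
fundamental: x₁=25, y₁=4  (since 625 − 39·16 = 1)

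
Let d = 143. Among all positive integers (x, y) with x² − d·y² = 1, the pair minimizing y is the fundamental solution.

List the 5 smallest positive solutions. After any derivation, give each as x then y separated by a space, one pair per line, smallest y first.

12 1
287 24
6876 575
164737 13776
3946812 330049

√143 → a₀=11, period (1,22); ℓ=2 even so k=1
k=0  a_k=11  p_k/q_k = 11/1
k=1  a_k=1  p_k/q_k = 12/1
fundamental: x₁=12, y₁=1  (since 144 − 143·1 = 1)
(x_2, y_2) = (12·12 + 143·1·1, 12·1 + 1·12) = (287, 24)
(x_3, y_3) = (12·287 + 143·1·24, 12·24 + 1·287) = (6876, 575)
(x_4, y_4) = (12·6876 + 143·1·575, 12·575 + 1·6876) = (164737, 13776)
(x_5, y_5) = (12·164737 + 143·1·13776, 12·13776 + 1·164737) = (3946812, 330049)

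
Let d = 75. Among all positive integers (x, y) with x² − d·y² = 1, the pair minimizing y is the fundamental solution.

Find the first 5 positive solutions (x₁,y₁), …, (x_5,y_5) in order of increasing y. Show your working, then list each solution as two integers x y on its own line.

26 3
1351 156
70226 8109
3650401 421512
189750626 21910515

d=75: √d = [8; 1,1,1,16] (ℓ=4, even), read p_3/q_3
k=0  a_k=8  p_k/q_k = 8/1
…
k=2  a_k=1  p_k/q_k = 17/2
k=3  a_k=1  p_k/q_k = 26/3
(x₁, y₁) = (26, 3);  26² − 75·3² = 1 ✓
k=2:  x_2 = 26·26+75·3·3 = 1351,  y_2 = 26·3+3·26 = 156
k=3:  x_3 = 26·1351+75·3·156 = 70226,  y_3 = 26·156+3·1351 = 8109
k=4:  x_4 = 26·70226+75·3·8109 = 3650401,  y_4 = 26·8109+3·70226 = 421512
k=5:  x_5 = 26·3650401+75·3·421512 = 189750626,  y_5 = 26·421512+3·3650401 = 21910515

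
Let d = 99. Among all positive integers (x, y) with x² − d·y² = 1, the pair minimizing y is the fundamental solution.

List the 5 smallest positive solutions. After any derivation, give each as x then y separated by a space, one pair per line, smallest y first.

√99 = [9; 1,18, …], period ℓ=2 (even) → k=1
k=0  a_k=9  p_k/q_k = 9/1
k=1  a_k=1  p_k/q_k = 10/1
(x₁, y₁) = (10, 1);  10² − 99·1² = 1 ✓
(10+1√99)^2 = 199 + 20√99
(10+1√99)^3 = 3970 + 399√99
(10+1√99)^4 = 79201 + 7960√99
(10+1√99)^5 = 1580050 + 158801√99

10 1
199 20
3970 399
79201 7960
1580050 158801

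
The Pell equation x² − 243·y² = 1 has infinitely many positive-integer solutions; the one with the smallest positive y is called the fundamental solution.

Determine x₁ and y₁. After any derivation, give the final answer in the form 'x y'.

√243 = [15; 1,1,2,3,15,3,2,1,1,30, …], period ℓ=10 (even) → k=9
a_0=15:  p_0=15·1+0=15,  q_0=15·0+1=1
a_1=1:  p_1=1·15+1=16,  q_1=1·1+0=1
…
a_3=2:  p_3=2·31+16=78,  q_3=2·2+1=5
…
a_5=15:  p_5=15·265+78=4053,  q_5=15·17+5=260
…
a_7=2:  p_7=2·12424+4053=28901,  q_7=2·797+260=1854
a_8=1:  p_8=1·28901+12424=41325,  q_8=1·1854+797=2651
a_9=1:  p_9=1·41325+28901=70226,  q_9=1·2651+1854=4505
(x₁, y₁) = (70226, 4505);  70226² − 243·4505² = 1 ✓

70226 4505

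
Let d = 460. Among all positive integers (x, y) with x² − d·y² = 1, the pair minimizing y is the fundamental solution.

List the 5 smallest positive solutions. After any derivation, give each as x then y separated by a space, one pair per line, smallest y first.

d=460: √d = [21; 2,4,3,1,2,10,2,1,3,4,2,42] (ℓ=12, even), read p_11/q_11
i=0: a=21 ⇒ p=21, q=1
…
i=5: a=2 ⇒ p=2252, q=105
i=6: a=10 ⇒ p=23335, q=1088
…
i=8: a=1 ⇒ p=72257, q=3369
…
i=10: a=4 ⇒ p=1135029, q=52921
i=11: a=2 ⇒ p=2535751, q=118230
→ (2535751, 118230).  Check: 2535751²=6430033134001, 460·118230²=6430033134000, difference 1.
n=2: (2535751,118230)∘(2535751,118230) = (2535751·2535751+460·118230·118230, 2535751·118230+118230·2535751) = (12860066268001,599603681460)
n=3: (12860066268001,599603681460)∘(2535751,118230) = (2535751·12860066268001+460·118230·599603681460, 2535751·599603681460+118230·12860066268001) = (65219851798297071751,3040891269731634690)
n=4: (65219851798297071751,3040891269731634690)∘(2535751,118230) = (2535751·65219851798297071751+460·118230·3040891269731634690, 2535751·3040891269731634690+118230·65219851798297071751) = (330762608834754335913072001,15421886156225925189922920)
n=5: (330762608834754335913072001,15421886156225925189922920)∘(2535751,118230) = (2535751·330762608834754335913072001+460·118230·15421886156225925189922920, 2535751·15421886156225925189922920+118230·330762608834754335913072001) = (1677463232230609064240018182143751,78212126485069051161274736991150)

2535751 118230
12860066268001 599603681460
65219851798297071751 3040891269731634690
330762608834754335913072001 15421886156225925189922920
1677463232230609064240018182143751 78212126485069051161274736991150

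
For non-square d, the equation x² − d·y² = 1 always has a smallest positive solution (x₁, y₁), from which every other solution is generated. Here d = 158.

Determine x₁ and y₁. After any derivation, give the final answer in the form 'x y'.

7743 616

√158 = [12; 1,1,3,12,3,1,1,24, …], period ℓ=8 (even) → k=7
a_0=12:  p_0=12·1+0=12,  q_0=12·0+1=1
…
a_6=1:  p_6=1·3331+1081=4412,  q_6=1·265+86=351
a_7=1:  p_7=1·4412+3331=7743,  q_7=1·351+265=616
→ (7743, 616).  Check: 7743²=59954049, 158·616²=59954048, difference 1.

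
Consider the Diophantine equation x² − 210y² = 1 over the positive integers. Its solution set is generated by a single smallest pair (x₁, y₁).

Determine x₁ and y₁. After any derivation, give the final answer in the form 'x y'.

29 2

√210 → a₀=14, period (2,28); ℓ=2 even so k=1
k=0  a_k=14  p_k/q_k = 14/1
k=1  a_k=2  p_k/q_k = 29/2
(x₁, y₁) = (29, 2);  29² − 210·2² = 1 ✓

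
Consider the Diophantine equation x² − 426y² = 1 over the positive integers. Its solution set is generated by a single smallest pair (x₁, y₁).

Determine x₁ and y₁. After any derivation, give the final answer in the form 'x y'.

√426 → a₀=20, period (1,1,1,3,2,6,2,3,1,1,1,40); ℓ=12 even so k=11
step 0: (20, 1)  from 20·(1,0) + (0,1)
step 1: (21, 1)  from 1·(20,1) + (1,0)
step 2: (41, 2)  from 1·(21,1) + (20,1)
step 3: (62, 3)  from 1·(41,2) + (21,1)
step 4: (227, 11)  from 3·(62,3) + (41,2)
…
step 6: (3323, 161)  from 6·(516,25) + (227,11)
…
step 8: (24809, 1202)  from 3·(7162,347) + (3323,161)
…
step 10: (56780, 2751)  from 1·(31971,1549) + (24809,1202)
step 11: (88751, 4300)  from 1·(56780,2751) + (31971,1549)
(x₁, y₁) = (88751, 4300);  88751² − 426·4300² = 1 ✓

88751 4300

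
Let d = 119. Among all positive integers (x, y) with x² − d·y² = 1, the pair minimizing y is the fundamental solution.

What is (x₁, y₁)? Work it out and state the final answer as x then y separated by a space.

120 11

√119 → a₀=10, period (1,9,1,20); ℓ=4 even so k=3
i=0: a=10 ⇒ p=10, q=1
i=1: a=1 ⇒ p=11, q=1
i=2: a=9 ⇒ p=109, q=10
i=3: a=1 ⇒ p=120, q=11
fundamental: x₁=120, y₁=11  (since 14400 − 119·121 = 1)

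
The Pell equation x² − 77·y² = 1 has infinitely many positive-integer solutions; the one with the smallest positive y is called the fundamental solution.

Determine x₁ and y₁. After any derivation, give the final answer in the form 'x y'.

351 40

[8; 1,3,2,3,1,16] for √77; ℓ=6 ⇒ convergent index 5
step 0: (8, 1)  from 8·(1,0) + (0,1)
step 1: (9, 1)  from 1·(8,1) + (1,0)
step 2: (35, 4)  from 3·(9,1) + (8,1)
step 3: (79, 9)  from 2·(35,4) + (9,1)
step 4: (272, 31)  from 3·(79,9) + (35,4)
step 5: (351, 40)  from 1·(272,31) + (79,9)
fundamental: x₁=351, y₁=40  (since 123201 − 77·1600 = 1)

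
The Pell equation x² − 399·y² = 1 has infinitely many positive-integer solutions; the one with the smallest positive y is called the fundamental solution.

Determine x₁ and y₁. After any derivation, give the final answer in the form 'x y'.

[19; 1,38] for √399; ℓ=2 ⇒ convergent index 1
a_0=19:  p_0=19·1+0=19,  q_0=19·0+1=1
a_1=1:  p_1=1·19+1=20,  q_1=1·1+0=1
(x₁, y₁) = (20, 1);  20² − 399·1² = 1 ✓

20 1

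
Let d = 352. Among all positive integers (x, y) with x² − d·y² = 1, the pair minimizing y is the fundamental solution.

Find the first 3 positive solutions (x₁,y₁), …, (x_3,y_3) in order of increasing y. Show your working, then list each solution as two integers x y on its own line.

√352 → a₀=18, period (1,3,5,9,5,3,1,36); ℓ=8 even so k=7
a_0=18:  p_0=18·1+0=18,  q_0=18·0+1=1
…
a_2=3:  p_2=3·19+18=75,  q_2=3·1+1=4
…
a_6=3:  p_6=3·18499+3621=59118,  q_6=3·986+193=3151
a_7=1:  p_7=1·59118+18499=77617,  q_7=1·3151+986=4137
→ (77617, 4137).  Check: 77617²=6024398689, 352·4137²=6024398688, difference 1.
(x_2, y_2) = (77617·77617 + 352·4137·4137, 77617·4137 + 4137·77617) = (12048797377, 642203058)
(x_3, y_3) = (77617·12048797377 + 352·4137·642203058, 77617·642203058 + 4137·12048797377) = (1870383011943601, 99691749501435)

77617 4137
12048797377 642203058
1870383011943601 99691749501435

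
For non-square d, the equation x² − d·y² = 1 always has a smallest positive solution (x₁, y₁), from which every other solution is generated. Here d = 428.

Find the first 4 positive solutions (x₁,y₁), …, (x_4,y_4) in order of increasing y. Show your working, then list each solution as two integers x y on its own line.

√428 → a₀=20, period (1,2,4,1,5,10,5,1,4,2,1,40); ℓ=12 even so k=11
i=0: a=20 ⇒ p=20, q=1
…
i=5: a=5 ⇒ p=1924, q=93
…
i=10: a=2 ⇒ p=1273708, q=61567
i=11: a=1 ⇒ p=1850887, q=89466
fundamental: x₁=1850887, y₁=89466  (since 3425782686769 − 428·8004165156 = 1)
k=2:  x_2 = 1850887·1850887+428·89466·89466 = 6851565373537,  y_2 = 1850887·89466+89466·1850887 = 331182912684
k=3:  x_3 = 1850887·6851565373537+428·89466·331182912684 = 25362946559057703751,  y_3 = 1850887·331182912684+89466·6851565373537 = 1225964295417811950
k=4:  x_4 = 1850887·25362946559057703751+428·89466·1225964295417811950 = 93887896135702420679780737,  y_4 = 1850887·1225964295417811950+89466·25362946559057703751 = 4538242753705644230486616

1850887 89466
6851565373537 331182912684
25362946559057703751 1225964295417811950
93887896135702420679780737 4538242753705644230486616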